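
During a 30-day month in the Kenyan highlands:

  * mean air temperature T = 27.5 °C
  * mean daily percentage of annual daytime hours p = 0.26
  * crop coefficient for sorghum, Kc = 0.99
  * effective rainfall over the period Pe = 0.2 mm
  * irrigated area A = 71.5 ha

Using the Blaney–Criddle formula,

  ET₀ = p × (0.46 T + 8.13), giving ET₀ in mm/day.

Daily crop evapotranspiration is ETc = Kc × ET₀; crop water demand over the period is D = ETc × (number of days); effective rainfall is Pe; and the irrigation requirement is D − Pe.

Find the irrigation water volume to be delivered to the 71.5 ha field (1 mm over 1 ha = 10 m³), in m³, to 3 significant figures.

115000 m³

ET₀ = 0.26 × (0.46 × 27.5 + 8.13) = 0.26 × 20.780 = 5.4028 mm/d
ETc = Kc × ET₀ = 0.99 × 5.4028 = 5.3488 mm/d
Crop demand D = ETc × 30 d = 5.3488 × 30 = 160.464 mm
D − Pe = 160.464 − 0.2 = 160.264 mm
Volume = 160.264 mm × 71.5 ha × 10 = 114588.8 m³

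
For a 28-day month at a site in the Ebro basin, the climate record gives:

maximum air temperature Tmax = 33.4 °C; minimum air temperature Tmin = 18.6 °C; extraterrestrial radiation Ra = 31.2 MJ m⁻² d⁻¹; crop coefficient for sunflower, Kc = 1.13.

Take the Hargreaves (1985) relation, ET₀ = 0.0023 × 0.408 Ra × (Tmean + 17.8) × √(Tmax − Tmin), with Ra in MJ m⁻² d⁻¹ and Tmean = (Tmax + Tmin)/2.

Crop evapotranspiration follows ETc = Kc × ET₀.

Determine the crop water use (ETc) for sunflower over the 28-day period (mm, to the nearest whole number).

Tmean = (33.4 + 18.6)/2 = 26.00 °C
0.408 Ra = 0.408 × 31.2 = 12.7296 mm/d equivalent
ET₀ = 0.0023 × 12.7296 × (26.00 + 17.8) × √14.8 = 0.0023 × 12.7296 × 43.80 × 3.8471 = 4.9334 mm/d
ETc = Kc × ET₀ = 1.13 × 4.9334 = 5.5747 mm/d
Over 28 days: 5.5747 × 28 = 156.092 mm

156 mm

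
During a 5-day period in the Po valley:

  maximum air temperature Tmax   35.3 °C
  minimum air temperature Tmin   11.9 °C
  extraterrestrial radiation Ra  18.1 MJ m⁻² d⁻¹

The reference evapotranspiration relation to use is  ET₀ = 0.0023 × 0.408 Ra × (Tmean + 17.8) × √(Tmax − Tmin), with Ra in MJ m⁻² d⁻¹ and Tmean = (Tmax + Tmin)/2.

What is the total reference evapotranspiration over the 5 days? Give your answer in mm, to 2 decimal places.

Tmean = (35.3 + 11.9)/2 = 23.60 °C
0.408 Ra = 0.408 × 18.1 = 7.3848 mm/d equivalent
ET₀ = 0.0023 × 7.3848 × (23.60 + 17.8) × √23.4 = 0.0023 × 7.3848 × 41.40 × 4.8374 = 3.4016 mm/d
Over 5 days: 3.4016 × 5 = 17.008 mm

17.01 mm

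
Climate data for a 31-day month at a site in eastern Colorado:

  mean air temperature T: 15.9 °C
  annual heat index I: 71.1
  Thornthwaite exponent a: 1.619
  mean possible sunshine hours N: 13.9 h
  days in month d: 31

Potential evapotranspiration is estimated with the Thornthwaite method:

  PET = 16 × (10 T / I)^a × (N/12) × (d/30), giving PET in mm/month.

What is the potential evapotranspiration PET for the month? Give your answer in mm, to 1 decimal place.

70.5 mm

10T/I = 10 × 15.9 / 71.1 = 2.2363
(10T/I)^a = 2.2363^1.619 = 3.6804
Uncorrected PET = 16 × 3.6804 = 58.886 mm
Correction = (N/12)(d/30) = (13.9/12)(31/30) = 1.1969
PET = 58.886 × 1.1969 = 70.481 mm/month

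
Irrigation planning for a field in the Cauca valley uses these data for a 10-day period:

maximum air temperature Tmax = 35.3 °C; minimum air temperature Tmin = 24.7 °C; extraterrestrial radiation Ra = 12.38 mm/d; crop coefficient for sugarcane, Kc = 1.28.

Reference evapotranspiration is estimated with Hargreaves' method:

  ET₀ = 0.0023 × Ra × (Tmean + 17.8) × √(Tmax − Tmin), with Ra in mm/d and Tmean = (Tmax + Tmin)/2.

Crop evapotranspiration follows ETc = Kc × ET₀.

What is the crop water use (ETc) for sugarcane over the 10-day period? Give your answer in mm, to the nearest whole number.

57 mm

Tmean = (35.3 + 24.7)/2 = 30.00 °C
ET₀ = 0.0023 × 12.38 × (30.00 + 17.8) × √10.6 = 0.0023 × 12.38 × 47.80 × 3.2558 = 4.4313 mm/d
ETc = Kc × ET₀ = 1.28 × 4.4313 = 5.6721 mm/d
Over 10 days: 5.6721 × 10 = 56.721 mm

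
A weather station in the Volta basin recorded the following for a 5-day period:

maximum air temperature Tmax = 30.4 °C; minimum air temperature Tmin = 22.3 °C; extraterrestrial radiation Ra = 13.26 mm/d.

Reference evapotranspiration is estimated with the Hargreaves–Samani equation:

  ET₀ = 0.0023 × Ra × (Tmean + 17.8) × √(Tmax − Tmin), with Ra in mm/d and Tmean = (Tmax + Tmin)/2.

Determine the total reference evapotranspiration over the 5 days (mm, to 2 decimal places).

19.16 mm

Tmean = (30.4 + 22.3)/2 = 26.35 °C
ET₀ = 0.0023 × 13.26 × (26.35 + 17.8) × √8.1 = 0.0023 × 13.26 × 44.15 × 2.8460 = 3.8321 mm/d
Over 5 days: 3.8321 × 5 = 19.161 mm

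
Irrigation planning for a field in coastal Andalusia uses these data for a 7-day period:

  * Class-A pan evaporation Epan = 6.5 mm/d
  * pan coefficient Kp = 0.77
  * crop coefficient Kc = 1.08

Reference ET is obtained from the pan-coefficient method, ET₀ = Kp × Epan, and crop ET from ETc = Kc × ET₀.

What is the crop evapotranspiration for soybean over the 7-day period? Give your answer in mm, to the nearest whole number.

38 mm

ET₀ = 0.77 × 6.5 = 5.0050 mm/d
ETc = Kc × ET₀ = 1.08 × 5.0050 = 5.4054 mm/d
Over 7 days: 5.4054 × 7 = 37.838 mm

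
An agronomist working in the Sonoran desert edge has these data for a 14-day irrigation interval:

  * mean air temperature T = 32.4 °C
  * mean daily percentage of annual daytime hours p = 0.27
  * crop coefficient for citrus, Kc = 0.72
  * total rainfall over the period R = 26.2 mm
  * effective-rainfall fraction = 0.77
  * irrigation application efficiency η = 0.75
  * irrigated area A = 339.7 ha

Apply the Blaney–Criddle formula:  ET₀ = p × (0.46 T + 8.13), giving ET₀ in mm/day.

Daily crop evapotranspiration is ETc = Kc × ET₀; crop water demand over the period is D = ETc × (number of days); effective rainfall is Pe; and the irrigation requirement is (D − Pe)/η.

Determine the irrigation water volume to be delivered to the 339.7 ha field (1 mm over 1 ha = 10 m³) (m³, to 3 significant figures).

ET₀ = 0.27 × (0.46 × 32.4 + 8.13) = 0.27 × 23.034 = 6.2192 mm/d
ETc = Kc × ET₀ = 0.72 × 6.2192 = 4.4778 mm/d
Crop demand D = ETc × 14 d = 4.4778 × 14 = 62.689 mm
Pe = 0.77 × 26.2 = 20.174 mm
D − Pe = 62.689 − 20.174 = 42.515 mm
Gross irrigation = 42.515 / 0.75 = 56.687 mm
Volume = 56.687 mm × 339.7 ha × 10 = 192565.7 m³

193000 m³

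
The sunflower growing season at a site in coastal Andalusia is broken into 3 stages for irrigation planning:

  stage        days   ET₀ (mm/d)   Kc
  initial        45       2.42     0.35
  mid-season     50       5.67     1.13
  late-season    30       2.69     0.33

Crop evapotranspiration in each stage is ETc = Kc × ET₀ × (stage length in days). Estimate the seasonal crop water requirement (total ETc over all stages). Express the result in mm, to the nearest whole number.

385 mm

initial: 0.35 × 2.42 × 45 = 38.12 mm
mid-season: 1.13 × 5.67 × 50 = 320.36 mm
late-season: 0.33 × 2.69 × 30 = 26.63 mm
Seasonal total = 385.11 mm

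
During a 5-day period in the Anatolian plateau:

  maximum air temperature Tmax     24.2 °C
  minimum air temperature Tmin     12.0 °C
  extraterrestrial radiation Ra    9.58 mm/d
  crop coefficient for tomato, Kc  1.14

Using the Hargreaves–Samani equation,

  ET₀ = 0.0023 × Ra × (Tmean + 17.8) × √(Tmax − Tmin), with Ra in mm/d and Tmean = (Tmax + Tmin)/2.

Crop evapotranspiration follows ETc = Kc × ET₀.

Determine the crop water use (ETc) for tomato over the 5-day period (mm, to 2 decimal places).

15.75 mm

Tmean = (24.2 + 12.0)/2 = 18.10 °C
ET₀ = 0.0023 × 9.58 × (18.10 + 17.8) × √12.2 = 0.0023 × 9.58 × 35.90 × 3.4928 = 2.7629 mm/d
ETc = Kc × ET₀ = 1.14 × 2.7629 = 3.1497 mm/d
Over 5 days: 3.1497 × 5 = 15.749 mm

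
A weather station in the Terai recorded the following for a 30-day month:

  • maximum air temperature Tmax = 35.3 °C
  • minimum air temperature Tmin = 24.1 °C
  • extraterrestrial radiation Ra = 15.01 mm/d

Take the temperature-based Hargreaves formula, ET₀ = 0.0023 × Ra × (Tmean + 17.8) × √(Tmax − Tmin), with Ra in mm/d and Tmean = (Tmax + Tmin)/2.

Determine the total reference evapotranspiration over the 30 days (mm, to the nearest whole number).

165 mm

Tmean = (35.3 + 24.1)/2 = 29.70 °C
ET₀ = 0.0023 × 15.01 × (29.70 + 17.8) × √11.2 = 0.0023 × 15.01 × 47.50 × 3.3466 = 5.4879 mm/d
Over 30 days: 5.4879 × 30 = 164.637 mm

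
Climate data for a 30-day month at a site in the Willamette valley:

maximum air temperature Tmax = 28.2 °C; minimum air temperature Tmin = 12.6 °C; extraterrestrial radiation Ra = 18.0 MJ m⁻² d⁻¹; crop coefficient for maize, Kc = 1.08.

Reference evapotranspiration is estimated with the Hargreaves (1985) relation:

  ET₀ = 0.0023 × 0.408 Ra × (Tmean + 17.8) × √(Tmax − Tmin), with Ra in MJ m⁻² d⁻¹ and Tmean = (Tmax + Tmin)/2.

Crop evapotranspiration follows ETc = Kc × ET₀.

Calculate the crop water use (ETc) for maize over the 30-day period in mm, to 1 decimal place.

Tmean = (28.2 + 12.6)/2 = 20.40 °C
0.408 Ra = 0.408 × 18.0 = 7.3440 mm/d equivalent
ET₀ = 0.0023 × 7.3440 × (20.40 + 17.8) × √15.6 = 0.0023 × 7.3440 × 38.20 × 3.9497 = 2.5485 mm/d
ETc = Kc × ET₀ = 1.08 × 2.5485 = 2.7524 mm/d
Over 30 days: 2.7524 × 30 = 82.572 mm

82.6 mm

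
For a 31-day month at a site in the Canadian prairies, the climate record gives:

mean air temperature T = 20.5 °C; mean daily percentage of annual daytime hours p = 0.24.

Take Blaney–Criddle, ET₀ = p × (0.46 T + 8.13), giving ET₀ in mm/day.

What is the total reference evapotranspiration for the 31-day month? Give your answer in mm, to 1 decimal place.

ET₀ = 0.24 × (0.46 × 20.5 + 8.13) = 0.24 × 17.560 = 4.2144 mm/d
Monthly total = 4.2144 × 31 = 130.646 mm

130.6 mm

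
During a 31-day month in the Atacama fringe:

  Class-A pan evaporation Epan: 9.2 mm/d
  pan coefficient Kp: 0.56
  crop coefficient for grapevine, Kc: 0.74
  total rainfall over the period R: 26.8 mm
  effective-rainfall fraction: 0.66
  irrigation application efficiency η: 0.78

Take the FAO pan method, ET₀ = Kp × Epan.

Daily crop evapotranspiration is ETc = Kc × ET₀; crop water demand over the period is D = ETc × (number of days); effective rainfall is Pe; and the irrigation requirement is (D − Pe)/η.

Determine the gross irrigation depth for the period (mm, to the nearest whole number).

ET₀ = 0.56 × 9.2 = 5.1520 mm/d
ETc = Kc × ET₀ = 0.74 × 5.1520 = 3.8125 mm/d
Crop demand D = ETc × 31 d = 3.8125 × 31 = 118.188 mm
Pe = 0.66 × 26.8 = 17.688 mm
D − Pe = 118.188 − 17.688 = 100.500 mm
Gross irrigation = 100.500 / 0.78 = 128.846 mm

129 mm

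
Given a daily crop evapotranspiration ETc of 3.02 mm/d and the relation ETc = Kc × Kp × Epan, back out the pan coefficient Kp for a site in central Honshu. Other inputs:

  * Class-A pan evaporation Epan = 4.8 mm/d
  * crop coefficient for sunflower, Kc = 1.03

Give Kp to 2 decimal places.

ETc = Kc × Kp × Epan  ⇒  Kp = ETc / (Kc × Epan)
Kp = 3.02 / (1.03 × 4.8) = 3.02 / 4.944 = 0.6108

0.61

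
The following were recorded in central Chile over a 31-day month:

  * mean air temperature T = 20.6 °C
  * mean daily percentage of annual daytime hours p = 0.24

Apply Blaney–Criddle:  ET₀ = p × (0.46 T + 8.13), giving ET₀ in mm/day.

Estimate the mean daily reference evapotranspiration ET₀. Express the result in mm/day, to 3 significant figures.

4.23 mm/day

ET₀ = 0.24 × (0.46 × 20.6 + 8.13) = 0.24 × 17.606 = 4.2254 mm/d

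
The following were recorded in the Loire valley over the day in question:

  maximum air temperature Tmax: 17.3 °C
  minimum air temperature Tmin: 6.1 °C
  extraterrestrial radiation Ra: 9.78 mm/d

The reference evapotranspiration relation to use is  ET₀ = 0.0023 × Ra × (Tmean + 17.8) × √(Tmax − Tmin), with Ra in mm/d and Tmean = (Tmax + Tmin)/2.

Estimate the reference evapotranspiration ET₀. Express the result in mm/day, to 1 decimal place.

2.2 mm/day

Tmean = (17.3 + 6.1)/2 = 11.70 °C
ET₀ = 0.0023 × 9.78 × (11.70 + 17.8) × √11.2 = 0.0023 × 9.78 × 29.50 × 3.3466 = 2.2207 mm/d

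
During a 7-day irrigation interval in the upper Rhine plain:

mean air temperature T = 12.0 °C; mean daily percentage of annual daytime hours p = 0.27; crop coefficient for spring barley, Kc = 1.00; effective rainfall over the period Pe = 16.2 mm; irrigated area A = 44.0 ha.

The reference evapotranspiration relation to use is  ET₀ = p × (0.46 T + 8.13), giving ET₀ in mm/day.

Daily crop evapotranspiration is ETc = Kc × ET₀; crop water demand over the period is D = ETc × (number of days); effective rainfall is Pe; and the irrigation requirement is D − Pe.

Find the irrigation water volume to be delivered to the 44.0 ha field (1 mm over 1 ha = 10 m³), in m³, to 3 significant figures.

4220 m³

ET₀ = 0.27 × (0.46 × 12.0 + 8.13) = 0.27 × 13.650 = 3.6855 mm/d
ETc = Kc × ET₀ = 1.00 × 3.6855 = 3.6855 mm/d
Crop demand D = ETc × 7 d = 3.6855 × 7 = 25.799 mm
D − Pe = 25.799 − 16.2 = 9.599 mm
Volume = 9.599 mm × 44.0 ha × 10 = 4223.6 m³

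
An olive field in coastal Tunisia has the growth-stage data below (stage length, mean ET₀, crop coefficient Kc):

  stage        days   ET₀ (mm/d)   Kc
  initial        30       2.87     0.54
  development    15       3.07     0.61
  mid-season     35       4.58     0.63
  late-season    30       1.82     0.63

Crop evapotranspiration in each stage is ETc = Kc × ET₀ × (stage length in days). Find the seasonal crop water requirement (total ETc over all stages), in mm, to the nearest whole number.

initial: 0.54 × 2.87 × 30 = 46.49 mm
development: 0.61 × 3.07 × 15 = 28.09 mm
mid-season: 0.63 × 4.58 × 35 = 100.99 mm
late-season: 0.63 × 1.82 × 30 = 34.40 mm
Seasonal total = 209.97 mm

210 mm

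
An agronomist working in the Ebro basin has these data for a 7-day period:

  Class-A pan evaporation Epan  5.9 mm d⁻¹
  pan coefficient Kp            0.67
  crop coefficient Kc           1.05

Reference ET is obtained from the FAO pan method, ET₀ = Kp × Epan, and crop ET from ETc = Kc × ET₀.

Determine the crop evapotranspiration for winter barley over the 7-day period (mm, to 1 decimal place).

ET₀ = 0.67 × 5.9 = 3.9530 mm/d
ETc = Kc × ET₀ = 1.05 × 3.9530 = 4.1507 mm/d
Over 7 days: 4.1507 × 7 = 29.055 mm

29.1 mm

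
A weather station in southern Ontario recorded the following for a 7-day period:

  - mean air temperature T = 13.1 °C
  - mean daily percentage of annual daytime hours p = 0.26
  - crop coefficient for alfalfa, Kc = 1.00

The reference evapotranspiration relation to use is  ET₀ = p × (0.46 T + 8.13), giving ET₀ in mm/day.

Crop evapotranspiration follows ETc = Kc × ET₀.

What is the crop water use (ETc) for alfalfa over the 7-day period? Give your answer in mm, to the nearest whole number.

ET₀ = 0.26 × (0.46 × 13.1 + 8.13) = 0.26 × 14.156 = 3.6806 mm/d
ETc = Kc × ET₀ = 1.00 × 3.6806 = 3.6806 mm/d
Over 7 days: 3.6806 × 7 = 25.764 mm

26 mm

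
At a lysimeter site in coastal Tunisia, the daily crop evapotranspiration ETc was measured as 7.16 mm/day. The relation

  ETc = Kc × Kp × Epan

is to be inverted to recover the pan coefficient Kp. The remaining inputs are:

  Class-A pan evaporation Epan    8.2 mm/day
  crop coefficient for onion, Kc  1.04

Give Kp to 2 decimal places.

0.84

ETc = Kc × Kp × Epan  ⇒  Kp = ETc / (Kc × Epan)
Kp = 7.16 / (1.04 × 8.2) = 7.16 / 8.528 = 0.8396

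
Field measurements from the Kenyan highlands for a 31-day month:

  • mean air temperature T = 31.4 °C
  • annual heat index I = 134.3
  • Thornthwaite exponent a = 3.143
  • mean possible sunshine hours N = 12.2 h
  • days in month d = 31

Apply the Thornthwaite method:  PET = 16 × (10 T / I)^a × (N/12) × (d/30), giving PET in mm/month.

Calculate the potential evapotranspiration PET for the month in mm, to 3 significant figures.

10T/I = 10 × 31.4 / 134.3 = 2.3380
(10T/I)^a = 2.3380^3.143 = 14.4304
Uncorrected PET = 16 × 14.4304 = 230.886 mm
Correction = (N/12)(d/30) = (12.2/12)(31/30) = 1.0506
PET = 230.886 × 1.0506 = 242.569 mm/month

243 mm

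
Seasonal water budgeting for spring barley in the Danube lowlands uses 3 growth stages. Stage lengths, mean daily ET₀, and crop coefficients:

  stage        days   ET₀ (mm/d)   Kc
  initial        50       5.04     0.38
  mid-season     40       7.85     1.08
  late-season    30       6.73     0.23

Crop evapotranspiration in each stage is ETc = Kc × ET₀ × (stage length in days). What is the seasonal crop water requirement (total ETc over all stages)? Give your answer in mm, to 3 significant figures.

481 mm

initial: 0.38 × 5.04 × 50 = 95.76 mm
mid-season: 1.08 × 7.85 × 40 = 339.12 mm
late-season: 0.23 × 6.73 × 30 = 46.44 mm
Seasonal total = 481.32 mm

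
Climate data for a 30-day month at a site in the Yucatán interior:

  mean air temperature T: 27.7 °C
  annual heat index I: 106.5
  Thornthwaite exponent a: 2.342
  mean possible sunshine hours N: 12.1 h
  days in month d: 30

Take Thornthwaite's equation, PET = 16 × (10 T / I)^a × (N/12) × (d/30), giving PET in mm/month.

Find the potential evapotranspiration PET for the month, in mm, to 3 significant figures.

151 mm

10T/I = 10 × 27.7 / 106.5 = 2.6009
(10T/I)^a = 2.6009^2.342 = 9.3804
Uncorrected PET = 16 × 9.3804 = 150.086 mm
Correction = (N/12)(d/30) = (12.1/12)(30/30) = 1.0083
PET = 150.086 × 1.0083 = 151.332 mm/month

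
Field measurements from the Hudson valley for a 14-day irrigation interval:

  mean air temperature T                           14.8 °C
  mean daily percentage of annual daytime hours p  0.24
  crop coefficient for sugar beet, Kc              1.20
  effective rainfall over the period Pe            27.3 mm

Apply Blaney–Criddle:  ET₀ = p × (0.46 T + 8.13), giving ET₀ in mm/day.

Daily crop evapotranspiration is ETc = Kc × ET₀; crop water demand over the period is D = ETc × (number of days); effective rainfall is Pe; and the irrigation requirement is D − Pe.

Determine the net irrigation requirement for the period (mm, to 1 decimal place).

32.9 mm

ET₀ = 0.24 × (0.46 × 14.8 + 8.13) = 0.24 × 14.938 = 3.5851 mm/d
ETc = Kc × ET₀ = 1.20 × 3.5851 = 4.3021 mm/d
Crop demand D = ETc × 14 d = 4.3021 × 14 = 60.229 mm
D − Pe = 60.229 − 27.3 = 32.929 mm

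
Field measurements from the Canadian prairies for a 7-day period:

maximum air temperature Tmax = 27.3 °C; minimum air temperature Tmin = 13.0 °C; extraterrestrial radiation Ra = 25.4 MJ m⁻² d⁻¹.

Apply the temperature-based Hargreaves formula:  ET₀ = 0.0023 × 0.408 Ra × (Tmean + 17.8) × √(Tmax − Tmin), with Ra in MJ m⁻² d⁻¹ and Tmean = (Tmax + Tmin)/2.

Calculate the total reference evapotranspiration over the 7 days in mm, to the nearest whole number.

Tmean = (27.3 + 13.0)/2 = 20.15 °C
0.408 Ra = 0.408 × 25.4 = 10.3632 mm/d equivalent
ET₀ = 0.0023 × 10.3632 × (20.15 + 17.8) × √14.3 = 0.0023 × 10.3632 × 37.95 × 3.7815 = 3.4206 mm/d
Over 7 days: 3.4206 × 7 = 23.944 mm

24 mm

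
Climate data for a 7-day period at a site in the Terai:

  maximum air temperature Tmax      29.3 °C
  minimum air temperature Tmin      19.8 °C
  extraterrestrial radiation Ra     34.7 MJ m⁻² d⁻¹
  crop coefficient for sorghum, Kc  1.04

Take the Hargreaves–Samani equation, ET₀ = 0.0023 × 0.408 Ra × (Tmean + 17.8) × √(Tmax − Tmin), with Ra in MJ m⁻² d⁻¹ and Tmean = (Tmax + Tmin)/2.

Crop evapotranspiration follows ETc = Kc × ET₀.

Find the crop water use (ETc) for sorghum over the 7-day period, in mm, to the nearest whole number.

31 mm

Tmean = (29.3 + 19.8)/2 = 24.55 °C
0.408 Ra = 0.408 × 34.7 = 14.1576 mm/d equivalent
ET₀ = 0.0023 × 14.1576 × (24.55 + 17.8) × √9.5 = 0.0023 × 14.1576 × 42.35 × 3.0822 = 4.2504 mm/d
ETc = Kc × ET₀ = 1.04 × 4.2504 = 4.4204 mm/d
Over 7 days: 4.4204 × 7 = 30.943 mm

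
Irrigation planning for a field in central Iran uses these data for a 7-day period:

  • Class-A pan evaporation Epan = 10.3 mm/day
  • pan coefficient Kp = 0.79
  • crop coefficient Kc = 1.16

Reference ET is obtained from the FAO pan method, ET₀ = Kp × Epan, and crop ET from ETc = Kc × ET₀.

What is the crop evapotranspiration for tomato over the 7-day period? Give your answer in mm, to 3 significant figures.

66.1 mm

ET₀ = 0.79 × 10.3 = 8.1370 mm/d
ETc = Kc × ET₀ = 1.16 × 8.1370 = 9.4389 mm/d
Over 7 days: 9.4389 × 7 = 66.072 mm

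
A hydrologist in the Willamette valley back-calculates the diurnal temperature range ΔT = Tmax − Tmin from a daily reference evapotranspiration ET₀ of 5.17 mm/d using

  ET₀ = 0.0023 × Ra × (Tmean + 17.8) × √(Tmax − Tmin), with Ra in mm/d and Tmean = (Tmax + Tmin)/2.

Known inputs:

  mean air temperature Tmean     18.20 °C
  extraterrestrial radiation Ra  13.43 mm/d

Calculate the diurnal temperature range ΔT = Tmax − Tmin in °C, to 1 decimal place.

21.6 °C

√ΔT = ET₀ / [0.0023 × Ra × (Tmean+17.8)] = 5.17 / (0.0023 × 13.43 × 36.00) = 4.6493
ΔT = 4.6493² = 21.616 °C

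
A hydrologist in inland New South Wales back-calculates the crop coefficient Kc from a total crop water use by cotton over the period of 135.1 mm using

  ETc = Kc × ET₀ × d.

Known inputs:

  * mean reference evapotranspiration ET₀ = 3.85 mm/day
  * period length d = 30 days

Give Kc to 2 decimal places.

ETc = Kc × ET₀ × d  ⇒  Kc = ETc / (ET₀ × d)
Kc = 135.1 / (3.85 × 30) = 135.1 / 115.50 = 1.1697

1.17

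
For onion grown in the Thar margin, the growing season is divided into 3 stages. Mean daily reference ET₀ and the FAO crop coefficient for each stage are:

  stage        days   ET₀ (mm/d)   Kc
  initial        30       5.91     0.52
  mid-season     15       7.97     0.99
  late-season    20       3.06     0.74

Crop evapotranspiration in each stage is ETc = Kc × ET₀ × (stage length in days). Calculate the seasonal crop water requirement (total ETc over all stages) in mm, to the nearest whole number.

initial: 0.52 × 5.91 × 30 = 92.20 mm
mid-season: 0.99 × 7.97 × 15 = 118.35 mm
late-season: 0.74 × 3.06 × 20 = 45.29 mm
Seasonal total = 255.84 mm

256 mm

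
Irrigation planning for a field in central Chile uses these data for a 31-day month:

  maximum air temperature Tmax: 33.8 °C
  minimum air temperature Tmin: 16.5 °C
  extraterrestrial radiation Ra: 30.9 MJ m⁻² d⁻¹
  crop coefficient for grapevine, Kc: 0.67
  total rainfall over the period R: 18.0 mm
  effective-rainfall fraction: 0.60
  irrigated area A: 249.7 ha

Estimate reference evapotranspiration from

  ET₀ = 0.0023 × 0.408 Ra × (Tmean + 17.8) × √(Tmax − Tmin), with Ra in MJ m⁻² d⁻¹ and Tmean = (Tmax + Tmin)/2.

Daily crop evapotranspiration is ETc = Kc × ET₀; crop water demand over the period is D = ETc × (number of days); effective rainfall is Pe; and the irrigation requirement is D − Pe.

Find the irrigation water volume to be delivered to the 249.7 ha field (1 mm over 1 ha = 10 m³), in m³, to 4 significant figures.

241700 m³

Tmean = (33.8 + 16.5)/2 = 25.15 °C
0.408 Ra = 0.408 × 30.9 = 12.6072 mm/d equivalent
ET₀ = 0.0023 × 12.6072 × (25.15 + 17.8) × √17.3 = 0.0023 × 12.6072 × 42.95 × 4.1593 = 5.1800 mm/d
ETc = Kc × ET₀ = 0.67 × 5.1800 = 3.4706 mm/d
Crop demand D = ETc × 31 d = 3.4706 × 31 = 107.589 mm
Pe = 0.60 × 18.0 = 10.800 mm
D − Pe = 107.589 − 10.800 = 96.789 mm
Volume = 96.789 mm × 249.7 ha × 10 = 241682.1 m³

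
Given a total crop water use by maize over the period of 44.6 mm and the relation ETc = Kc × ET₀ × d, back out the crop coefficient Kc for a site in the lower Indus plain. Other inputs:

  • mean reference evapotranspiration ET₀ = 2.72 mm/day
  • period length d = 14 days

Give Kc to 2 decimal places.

ETc = Kc × ET₀ × d  ⇒  Kc = ETc / (ET₀ × d)
Kc = 44.6 / (2.72 × 14) = 44.6 / 38.08 = 1.1712

1.17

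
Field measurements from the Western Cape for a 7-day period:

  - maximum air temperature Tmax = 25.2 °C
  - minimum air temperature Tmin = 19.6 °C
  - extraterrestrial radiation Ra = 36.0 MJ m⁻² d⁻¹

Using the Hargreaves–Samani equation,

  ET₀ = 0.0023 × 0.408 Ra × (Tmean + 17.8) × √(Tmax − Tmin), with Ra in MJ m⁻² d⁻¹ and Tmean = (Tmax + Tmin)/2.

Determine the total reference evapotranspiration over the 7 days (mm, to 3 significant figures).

Tmean = (25.2 + 19.6)/2 = 22.40 °C
0.408 Ra = 0.408 × 36.0 = 14.6880 mm/d equivalent
ET₀ = 0.0023 × 14.6880 × (22.40 + 17.8) × √5.6 = 0.0023 × 14.6880 × 40.20 × 2.3664 = 3.2137 mm/d
Over 7 days: 3.2137 × 7 = 22.496 mm

22.5 mm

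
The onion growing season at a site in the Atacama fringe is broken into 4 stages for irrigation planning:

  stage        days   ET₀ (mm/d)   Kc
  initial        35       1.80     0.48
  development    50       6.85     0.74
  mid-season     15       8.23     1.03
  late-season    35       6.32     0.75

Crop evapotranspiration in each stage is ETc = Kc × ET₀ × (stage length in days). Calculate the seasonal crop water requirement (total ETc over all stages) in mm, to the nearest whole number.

577 mm

initial: 0.48 × 1.80 × 35 = 30.24 mm
development: 0.74 × 6.85 × 50 = 253.45 mm
mid-season: 1.03 × 8.23 × 15 = 127.15 mm
late-season: 0.75 × 6.32 × 35 = 165.90 mm
Seasonal total = 576.74 mm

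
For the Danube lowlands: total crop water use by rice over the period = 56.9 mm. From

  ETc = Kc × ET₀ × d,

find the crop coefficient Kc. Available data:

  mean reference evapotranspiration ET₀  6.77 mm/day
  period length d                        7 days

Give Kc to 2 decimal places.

ETc = Kc × ET₀ × d  ⇒  Kc = ETc / (ET₀ × d)
Kc = 56.9 / (6.77 × 7) = 56.9 / 47.39 = 1.2007

1.20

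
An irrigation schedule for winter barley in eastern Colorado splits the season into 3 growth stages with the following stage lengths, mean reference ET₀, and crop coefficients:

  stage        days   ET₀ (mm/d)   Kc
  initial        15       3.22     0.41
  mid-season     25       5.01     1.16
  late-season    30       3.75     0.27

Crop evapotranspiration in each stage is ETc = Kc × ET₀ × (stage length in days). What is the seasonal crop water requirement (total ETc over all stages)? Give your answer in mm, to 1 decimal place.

195.5 mm

initial: 0.41 × 3.22 × 15 = 19.80 mm
mid-season: 1.16 × 5.01 × 25 = 145.29 mm
late-season: 0.27 × 3.75 × 30 = 30.38 mm
Seasonal total = 195.47 mm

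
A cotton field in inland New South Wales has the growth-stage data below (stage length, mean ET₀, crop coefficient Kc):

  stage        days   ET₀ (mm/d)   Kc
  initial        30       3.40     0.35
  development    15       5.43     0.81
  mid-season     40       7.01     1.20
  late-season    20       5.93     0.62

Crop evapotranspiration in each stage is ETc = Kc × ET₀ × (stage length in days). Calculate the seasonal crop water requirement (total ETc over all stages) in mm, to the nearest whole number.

initial: 0.35 × 3.40 × 30 = 35.70 mm
development: 0.81 × 5.43 × 15 = 65.97 mm
mid-season: 1.20 × 7.01 × 40 = 336.48 mm
late-season: 0.62 × 5.93 × 20 = 73.53 mm
Seasonal total = 511.68 mm

512 mm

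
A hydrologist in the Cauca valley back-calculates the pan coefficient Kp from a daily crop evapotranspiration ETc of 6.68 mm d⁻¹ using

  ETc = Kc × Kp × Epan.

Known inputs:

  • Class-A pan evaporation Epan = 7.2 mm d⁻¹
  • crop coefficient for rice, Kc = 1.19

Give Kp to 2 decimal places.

ETc = Kc × Kp × Epan  ⇒  Kp = ETc / (Kc × Epan)
Kp = 6.68 / (1.19 × 7.2) = 6.68 / 8.568 = 0.7796

0.78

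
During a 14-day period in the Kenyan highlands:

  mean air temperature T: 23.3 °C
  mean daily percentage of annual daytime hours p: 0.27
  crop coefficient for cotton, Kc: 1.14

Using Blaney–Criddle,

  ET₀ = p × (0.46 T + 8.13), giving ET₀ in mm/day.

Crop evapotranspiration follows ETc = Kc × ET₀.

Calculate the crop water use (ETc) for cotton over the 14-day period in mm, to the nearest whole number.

ET₀ = 0.27 × (0.46 × 23.3 + 8.13) = 0.27 × 18.848 = 5.0890 mm/d
ETc = Kc × ET₀ = 1.14 × 5.0890 = 5.8015 mm/d
Over 14 days: 5.8015 × 14 = 81.221 mm

81 mm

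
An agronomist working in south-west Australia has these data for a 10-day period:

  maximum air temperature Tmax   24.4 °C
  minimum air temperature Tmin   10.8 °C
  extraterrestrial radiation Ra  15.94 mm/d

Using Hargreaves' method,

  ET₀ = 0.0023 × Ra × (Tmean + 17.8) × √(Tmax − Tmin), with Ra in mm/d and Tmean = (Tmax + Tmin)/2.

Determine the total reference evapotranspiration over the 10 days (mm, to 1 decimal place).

Tmean = (24.4 + 10.8)/2 = 17.60 °C
ET₀ = 0.0023 × 15.94 × (17.60 + 17.8) × √13.6 = 0.0023 × 15.94 × 35.40 × 3.6878 = 4.7862 mm/d
Over 10 days: 4.7862 × 10 = 47.862 mm

47.9 mm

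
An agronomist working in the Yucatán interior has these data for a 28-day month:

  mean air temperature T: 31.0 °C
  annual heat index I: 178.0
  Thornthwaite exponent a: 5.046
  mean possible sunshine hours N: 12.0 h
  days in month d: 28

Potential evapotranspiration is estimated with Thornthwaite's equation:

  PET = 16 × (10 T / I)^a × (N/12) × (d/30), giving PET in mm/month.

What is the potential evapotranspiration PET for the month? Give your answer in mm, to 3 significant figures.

245 mm

10T/I = 10 × 31.0 / 178.0 = 1.7416
(10T/I)^a = 1.7416^5.046 = 16.4371
Uncorrected PET = 16 × 16.4371 = 262.994 mm
Correction = (N/12)(d/30) = (12.0/12)(28/30) = 0.9333
PET = 262.994 × 0.9333 = 245.452 mm/month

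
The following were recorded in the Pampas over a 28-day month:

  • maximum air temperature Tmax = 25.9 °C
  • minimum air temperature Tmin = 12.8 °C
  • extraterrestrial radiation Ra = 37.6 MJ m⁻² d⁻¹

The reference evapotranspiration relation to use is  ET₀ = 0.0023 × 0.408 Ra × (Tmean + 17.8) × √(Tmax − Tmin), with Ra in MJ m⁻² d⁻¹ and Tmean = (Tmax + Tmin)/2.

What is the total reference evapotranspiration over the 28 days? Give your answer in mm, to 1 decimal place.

Tmean = (25.9 + 12.8)/2 = 19.35 °C
0.408 Ra = 0.408 × 37.6 = 15.3408 mm/d equivalent
ET₀ = 0.0023 × 15.3408 × (19.35 + 17.8) × √13.1 = 0.0023 × 15.3408 × 37.15 × 3.6194 = 4.7443 mm/d
Over 28 days: 4.7443 × 28 = 132.840 mm

132.8 mm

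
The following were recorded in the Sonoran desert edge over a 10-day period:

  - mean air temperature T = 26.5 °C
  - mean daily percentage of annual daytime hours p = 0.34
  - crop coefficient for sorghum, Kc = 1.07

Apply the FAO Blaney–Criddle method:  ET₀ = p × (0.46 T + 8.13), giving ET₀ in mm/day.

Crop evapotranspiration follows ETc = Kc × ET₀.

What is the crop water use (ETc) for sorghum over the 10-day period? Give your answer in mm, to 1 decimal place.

73.9 mm

ET₀ = 0.34 × (0.46 × 26.5 + 8.13) = 0.34 × 20.320 = 6.9088 mm/d
ETc = Kc × ET₀ = 1.07 × 6.9088 = 7.3924 mm/d
Over 10 days: 7.3924 × 10 = 73.924 mm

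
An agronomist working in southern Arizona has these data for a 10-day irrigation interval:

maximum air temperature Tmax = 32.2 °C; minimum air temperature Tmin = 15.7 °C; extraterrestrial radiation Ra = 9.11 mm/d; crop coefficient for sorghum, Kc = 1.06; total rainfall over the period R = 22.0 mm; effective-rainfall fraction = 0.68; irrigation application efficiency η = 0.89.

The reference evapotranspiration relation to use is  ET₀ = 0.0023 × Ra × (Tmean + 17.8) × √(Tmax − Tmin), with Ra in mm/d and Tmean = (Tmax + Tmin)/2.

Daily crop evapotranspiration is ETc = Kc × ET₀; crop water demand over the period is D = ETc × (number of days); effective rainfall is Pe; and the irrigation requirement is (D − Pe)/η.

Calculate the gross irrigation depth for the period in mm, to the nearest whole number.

26 mm

Tmean = (32.2 + 15.7)/2 = 23.95 °C
ET₀ = 0.0023 × 9.11 × (23.95 + 17.8) × √16.5 = 0.0023 × 9.11 × 41.75 × 4.0620 = 3.5534 mm/d
ETc = Kc × ET₀ = 1.06 × 3.5534 = 3.7666 mm/d
Crop demand D = ETc × 10 d = 3.7666 × 10 = 37.666 mm
Pe = 0.68 × 22.0 = 14.960 mm
D − Pe = 37.666 − 14.960 = 22.706 mm
Gross irrigation = 22.706 / 0.89 = 25.512 mm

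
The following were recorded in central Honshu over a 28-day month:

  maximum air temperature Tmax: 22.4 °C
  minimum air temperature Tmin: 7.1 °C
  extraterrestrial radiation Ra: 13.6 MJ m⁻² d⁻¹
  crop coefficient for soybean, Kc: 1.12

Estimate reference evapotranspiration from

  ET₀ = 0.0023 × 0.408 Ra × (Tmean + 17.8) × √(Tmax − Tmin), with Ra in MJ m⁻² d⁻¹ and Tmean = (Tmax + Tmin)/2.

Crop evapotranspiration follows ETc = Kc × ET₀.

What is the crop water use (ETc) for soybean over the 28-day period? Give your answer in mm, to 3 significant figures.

Tmean = (22.4 + 7.1)/2 = 14.75 °C
0.408 Ra = 0.408 × 13.6 = 5.5488 mm/d equivalent
ET₀ = 0.0023 × 5.5488 × (14.75 + 17.8) × √15.3 = 0.0023 × 5.5488 × 32.55 × 3.9115 = 1.6249 mm/d
ETc = Kc × ET₀ = 1.12 × 1.6249 = 1.8199 mm/d
Over 28 days: 1.8199 × 28 = 50.957 mm

51.0 mm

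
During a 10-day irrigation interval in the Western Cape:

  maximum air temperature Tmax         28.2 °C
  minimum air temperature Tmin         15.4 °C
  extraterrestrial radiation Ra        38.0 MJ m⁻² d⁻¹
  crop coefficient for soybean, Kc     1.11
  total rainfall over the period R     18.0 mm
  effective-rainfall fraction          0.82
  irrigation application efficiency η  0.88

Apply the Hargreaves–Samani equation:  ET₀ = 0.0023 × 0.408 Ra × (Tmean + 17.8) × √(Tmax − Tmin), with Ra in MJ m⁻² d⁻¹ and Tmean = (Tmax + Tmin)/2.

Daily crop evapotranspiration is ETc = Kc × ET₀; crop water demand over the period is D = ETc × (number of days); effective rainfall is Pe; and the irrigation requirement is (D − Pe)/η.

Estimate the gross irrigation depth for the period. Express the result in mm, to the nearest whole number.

Tmean = (28.2 + 15.4)/2 = 21.80 °C
0.408 Ra = 0.408 × 38.0 = 15.5040 mm/d equivalent
ET₀ = 0.0023 × 15.5040 × (21.80 + 17.8) × √12.8 = 0.0023 × 15.5040 × 39.60 × 3.5777 = 5.0521 mm/d
ETc = Kc × ET₀ = 1.11 × 5.0521 = 5.6078 mm/d
Crop demand D = ETc × 10 d = 5.6078 × 10 = 56.078 mm
Pe = 0.82 × 18.0 = 14.760 mm
D − Pe = 56.078 − 14.760 = 41.318 mm
Gross irrigation = 41.318 / 0.88 = 46.952 mm

47 mm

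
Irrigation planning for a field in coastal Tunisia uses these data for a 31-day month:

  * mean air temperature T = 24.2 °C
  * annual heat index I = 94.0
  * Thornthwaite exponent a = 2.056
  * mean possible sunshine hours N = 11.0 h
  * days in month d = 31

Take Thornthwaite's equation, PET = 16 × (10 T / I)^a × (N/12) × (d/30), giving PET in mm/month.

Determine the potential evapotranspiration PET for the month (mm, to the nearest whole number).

106 mm

10T/I = 10 × 24.2 / 94.0 = 2.5745
(10T/I)^a = 2.5745^2.056 = 6.9885
Uncorrected PET = 16 × 6.9885 = 111.816 mm
Correction = (N/12)(d/30) = (11.0/12)(31/30) = 0.9472
PET = 111.816 × 0.9472 = 105.912 mm/month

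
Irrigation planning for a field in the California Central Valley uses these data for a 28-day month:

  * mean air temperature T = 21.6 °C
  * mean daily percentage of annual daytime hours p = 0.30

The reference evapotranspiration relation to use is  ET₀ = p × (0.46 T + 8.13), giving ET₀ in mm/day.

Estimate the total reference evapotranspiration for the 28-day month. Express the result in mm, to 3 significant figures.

152 mm

ET₀ = 0.30 × (0.46 × 21.6 + 8.13) = 0.30 × 18.066 = 5.4198 mm/d
Monthly total = 5.4198 × 28 = 151.754 mm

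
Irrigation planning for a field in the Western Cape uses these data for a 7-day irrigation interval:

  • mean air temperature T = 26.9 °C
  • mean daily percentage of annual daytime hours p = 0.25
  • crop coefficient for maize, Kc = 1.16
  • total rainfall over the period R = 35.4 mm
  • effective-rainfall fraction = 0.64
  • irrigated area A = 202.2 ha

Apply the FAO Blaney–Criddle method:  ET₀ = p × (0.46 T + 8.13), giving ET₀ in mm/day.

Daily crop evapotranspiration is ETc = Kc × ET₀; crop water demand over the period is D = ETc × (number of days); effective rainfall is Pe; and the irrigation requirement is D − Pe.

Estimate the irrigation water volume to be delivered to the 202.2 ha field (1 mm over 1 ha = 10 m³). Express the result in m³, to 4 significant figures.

ET₀ = 0.25 × (0.46 × 26.9 + 8.13) = 0.25 × 20.504 = 5.1260 mm/d
ETc = Kc × ET₀ = 1.16 × 5.1260 = 5.9462 mm/d
Crop demand D = ETc × 7 d = 5.9462 × 7 = 41.623 mm
Pe = 0.64 × 35.4 = 22.656 mm
D − Pe = 41.623 − 22.656 = 18.967 mm
Volume = 18.967 mm × 202.2 ha × 10 = 38351.3 m³

38350 m³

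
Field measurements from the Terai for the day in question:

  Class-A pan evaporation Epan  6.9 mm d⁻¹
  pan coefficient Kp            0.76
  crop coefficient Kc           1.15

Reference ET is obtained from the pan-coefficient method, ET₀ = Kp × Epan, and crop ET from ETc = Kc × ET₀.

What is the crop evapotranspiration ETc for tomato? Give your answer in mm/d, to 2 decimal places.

6.03 mm/d

ET₀ = 0.76 × 6.9 = 5.2440 mm/d
ETc = Kc × ET₀ = 1.15 × 5.2440 = 6.0306 mm/d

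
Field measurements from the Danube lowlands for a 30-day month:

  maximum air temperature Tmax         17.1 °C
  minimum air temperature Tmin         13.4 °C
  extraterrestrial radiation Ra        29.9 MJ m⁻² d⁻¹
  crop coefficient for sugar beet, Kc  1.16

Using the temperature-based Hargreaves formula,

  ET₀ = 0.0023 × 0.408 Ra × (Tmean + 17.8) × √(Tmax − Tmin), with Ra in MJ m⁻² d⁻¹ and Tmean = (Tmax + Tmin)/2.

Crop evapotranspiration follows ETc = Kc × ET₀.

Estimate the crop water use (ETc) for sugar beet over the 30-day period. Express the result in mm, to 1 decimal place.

62.1 mm

Tmean = (17.1 + 13.4)/2 = 15.25 °C
0.408 Ra = 0.408 × 29.9 = 12.1992 mm/d equivalent
ET₀ = 0.0023 × 12.1992 × (15.25 + 17.8) × √3.7 = 0.0023 × 12.1992 × 33.05 × 1.9235 = 1.7837 mm/d
ETc = Kc × ET₀ = 1.16 × 1.7837 = 2.0691 mm/d
Over 30 days: 2.0691 × 30 = 62.073 mm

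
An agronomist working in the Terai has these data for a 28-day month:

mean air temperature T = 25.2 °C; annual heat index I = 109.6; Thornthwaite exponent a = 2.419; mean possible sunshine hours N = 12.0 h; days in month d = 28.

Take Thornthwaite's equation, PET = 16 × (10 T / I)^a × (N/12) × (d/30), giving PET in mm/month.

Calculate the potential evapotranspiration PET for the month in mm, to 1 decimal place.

111.9 mm

10T/I = 10 × 25.2 / 109.6 = 2.2993
(10T/I)^a = 2.2993^2.419 = 7.4938
Uncorrected PET = 16 × 7.4938 = 119.901 mm
Correction = (N/12)(d/30) = (12.0/12)(28/30) = 0.9333
PET = 119.901 × 0.9333 = 111.904 mm/month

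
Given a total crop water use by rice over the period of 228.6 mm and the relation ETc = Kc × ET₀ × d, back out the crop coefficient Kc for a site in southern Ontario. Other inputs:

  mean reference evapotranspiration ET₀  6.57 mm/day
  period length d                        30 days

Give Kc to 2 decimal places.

ETc = Kc × ET₀ × d  ⇒  Kc = ETc / (ET₀ × d)
Kc = 228.6 / (6.57 × 30) = 228.6 / 197.10 = 1.1598

1.16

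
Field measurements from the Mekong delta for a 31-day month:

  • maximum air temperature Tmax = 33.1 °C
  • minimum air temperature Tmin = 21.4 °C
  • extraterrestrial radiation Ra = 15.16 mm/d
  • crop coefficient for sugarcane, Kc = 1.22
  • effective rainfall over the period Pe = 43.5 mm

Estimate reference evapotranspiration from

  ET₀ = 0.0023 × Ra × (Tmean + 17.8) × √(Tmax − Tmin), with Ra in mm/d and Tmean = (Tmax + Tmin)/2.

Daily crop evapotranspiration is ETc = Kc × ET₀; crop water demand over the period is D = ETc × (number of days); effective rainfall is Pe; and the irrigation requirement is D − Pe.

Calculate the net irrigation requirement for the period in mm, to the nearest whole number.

Tmean = (33.1 + 21.4)/2 = 27.25 °C
ET₀ = 0.0023 × 15.16 × (27.25 + 17.8) × √11.7 = 0.0023 × 15.16 × 45.05 × 3.4205 = 5.3729 mm/d
ETc = Kc × ET₀ = 1.22 × 5.3729 = 6.5549 mm/d
Crop demand D = ETc × 31 d = 6.5549 × 31 = 203.202 mm
D − Pe = 203.202 − 43.5 = 159.702 mm

160 mm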